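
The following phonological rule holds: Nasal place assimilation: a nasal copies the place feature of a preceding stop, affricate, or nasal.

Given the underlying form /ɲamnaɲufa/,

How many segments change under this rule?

/n/ after /m/ (labial) → [m]
1 segment changes.

1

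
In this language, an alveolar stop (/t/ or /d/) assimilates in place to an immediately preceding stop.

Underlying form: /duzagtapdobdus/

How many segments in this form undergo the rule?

/t/ after /g/ (velar) → [k]
/d/ after /p/ (labial) → [b]
/d/ after /b/ (labial) → [b]
3 segments change.

3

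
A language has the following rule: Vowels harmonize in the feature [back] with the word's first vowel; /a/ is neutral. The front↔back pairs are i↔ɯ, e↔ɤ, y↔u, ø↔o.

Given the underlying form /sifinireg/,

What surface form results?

[sifinireg]

no segment meets the rule's conditions; no change.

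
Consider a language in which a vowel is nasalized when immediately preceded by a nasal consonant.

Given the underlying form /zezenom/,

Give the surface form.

[zezenõm]

/o/ after nasal /n/ → [õ]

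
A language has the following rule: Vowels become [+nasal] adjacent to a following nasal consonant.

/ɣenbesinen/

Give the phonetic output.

[ɣẽnbesĩnẽn]

/e/ before nasal /n/ → [ẽ]
/i/ before nasal /n/ → [ĩ]
/e/ before nasal /n/ → [ẽ]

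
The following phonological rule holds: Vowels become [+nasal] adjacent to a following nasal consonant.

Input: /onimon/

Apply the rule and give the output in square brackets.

[õnĩmõn]

/o/ before nasal /n/ → [õ]
/i/ before nasal /m/ → [ĩ]
/o/ before nasal /n/ → [õ]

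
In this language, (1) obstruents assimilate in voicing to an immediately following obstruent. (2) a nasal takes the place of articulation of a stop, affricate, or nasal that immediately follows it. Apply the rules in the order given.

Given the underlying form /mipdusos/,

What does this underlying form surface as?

Rule 1: /p/ before /d/ (voiced) → [b]
After rule 1: mibdusos
Rule 2: no segment meets the rule's conditions; no change.

[mibdusos]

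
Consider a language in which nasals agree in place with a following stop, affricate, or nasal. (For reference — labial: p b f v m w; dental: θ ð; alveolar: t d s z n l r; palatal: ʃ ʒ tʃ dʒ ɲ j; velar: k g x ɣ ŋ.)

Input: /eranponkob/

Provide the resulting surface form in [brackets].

/n/ before /p/ (labial) → [m]
/n/ before /k/ (velar) → [ŋ]

[erampoŋkob]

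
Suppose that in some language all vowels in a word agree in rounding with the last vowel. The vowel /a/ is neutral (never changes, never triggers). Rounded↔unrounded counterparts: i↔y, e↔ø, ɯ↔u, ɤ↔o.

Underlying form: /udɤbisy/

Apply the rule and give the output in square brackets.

/ɤ/ harmonizes with /y/ ([+round]) → [o]
/i/ harmonizes with /y/ ([+round]) → [y]

[udobysy]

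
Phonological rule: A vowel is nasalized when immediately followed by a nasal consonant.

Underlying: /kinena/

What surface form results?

[kĩnẽna]

/i/ before nasal /n/ → [ĩ]
/e/ before nasal /n/ → [ẽ]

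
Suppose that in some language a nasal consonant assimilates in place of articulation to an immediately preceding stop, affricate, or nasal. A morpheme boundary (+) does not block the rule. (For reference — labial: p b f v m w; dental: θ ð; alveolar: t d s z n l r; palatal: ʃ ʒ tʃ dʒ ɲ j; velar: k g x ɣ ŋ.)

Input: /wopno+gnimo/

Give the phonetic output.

/n/ after /p/ (labial) → [m]
/n/ after /g/ (velar) → [ŋ]

[wopmo+gŋimo]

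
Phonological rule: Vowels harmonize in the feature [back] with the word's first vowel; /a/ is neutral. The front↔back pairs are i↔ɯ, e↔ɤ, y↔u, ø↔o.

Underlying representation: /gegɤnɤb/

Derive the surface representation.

/ɤ/ harmonizes with /e/ ([-back]) → [e]
/ɤ/ harmonizes with /e/ ([-back]) → [e]

[gegeneb]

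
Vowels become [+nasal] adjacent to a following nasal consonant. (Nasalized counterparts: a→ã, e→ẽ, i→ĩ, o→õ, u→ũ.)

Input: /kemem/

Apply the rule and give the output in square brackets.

/e/ before nasal /m/ → [ẽ]
/e/ before nasal /m/ → [ẽ]

[kẽmẽm]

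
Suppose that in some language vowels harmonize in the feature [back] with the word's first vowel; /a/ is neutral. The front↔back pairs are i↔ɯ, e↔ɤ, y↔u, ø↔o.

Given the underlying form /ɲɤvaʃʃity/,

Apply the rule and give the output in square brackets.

/i/ harmonizes with /ɤ/ ([+back]) → [ɯ]
/y/ harmonizes with /ɤ/ ([+back]) → [u]

[ɲɤvaʃʃɯtu]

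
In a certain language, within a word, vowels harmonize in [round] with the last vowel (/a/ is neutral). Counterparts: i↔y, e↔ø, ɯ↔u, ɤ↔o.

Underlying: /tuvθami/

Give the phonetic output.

/u/ harmonizes with /i/ ([-round]) → [ɯ]

[tɯvθami]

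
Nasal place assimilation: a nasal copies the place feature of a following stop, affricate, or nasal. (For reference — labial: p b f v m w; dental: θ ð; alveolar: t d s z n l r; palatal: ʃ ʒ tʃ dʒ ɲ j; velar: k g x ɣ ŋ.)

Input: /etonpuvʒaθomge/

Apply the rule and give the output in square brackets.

[etompuvʒaθoŋge]

/n/ before /p/ (labial) → [m]
/m/ before /g/ (velar) → [ŋ]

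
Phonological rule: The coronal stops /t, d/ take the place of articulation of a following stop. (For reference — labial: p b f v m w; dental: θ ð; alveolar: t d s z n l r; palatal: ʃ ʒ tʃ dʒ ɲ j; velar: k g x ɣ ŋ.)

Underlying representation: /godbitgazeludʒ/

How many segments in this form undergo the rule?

/d/ before /b/ (labial) → [b]
/t/ before /g/ (velar) → [k]
2 segments change.

2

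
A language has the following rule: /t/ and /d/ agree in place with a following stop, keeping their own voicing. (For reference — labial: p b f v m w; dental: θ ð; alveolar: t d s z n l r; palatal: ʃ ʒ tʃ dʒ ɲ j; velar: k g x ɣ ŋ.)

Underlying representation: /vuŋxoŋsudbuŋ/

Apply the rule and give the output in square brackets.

/d/ before /b/ (labial) → [b]

[vuŋxoŋsubbuŋ]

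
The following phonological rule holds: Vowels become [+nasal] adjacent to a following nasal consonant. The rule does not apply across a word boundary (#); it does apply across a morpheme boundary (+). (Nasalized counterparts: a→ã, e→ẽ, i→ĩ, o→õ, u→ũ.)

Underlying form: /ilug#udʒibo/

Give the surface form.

no segment meets the rule's conditions; no change.

[ilug#udʒibo]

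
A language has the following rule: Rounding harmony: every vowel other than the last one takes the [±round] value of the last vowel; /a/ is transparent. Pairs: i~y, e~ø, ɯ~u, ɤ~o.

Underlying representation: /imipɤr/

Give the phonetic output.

no segment meets the rule's conditions; no change.

[imipɤr]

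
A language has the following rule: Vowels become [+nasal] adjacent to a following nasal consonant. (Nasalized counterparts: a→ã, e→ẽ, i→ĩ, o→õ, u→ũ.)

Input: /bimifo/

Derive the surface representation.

/i/ before nasal /m/ → [ĩ]

[bĩmifo]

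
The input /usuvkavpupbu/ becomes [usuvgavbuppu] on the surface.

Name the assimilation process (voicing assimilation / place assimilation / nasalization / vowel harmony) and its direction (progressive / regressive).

voicing assimilation, progressive

/k/→[g] /p/→[b] /b/→[p].
Each target copies a feature from the preceding segment, so the direction is progressive.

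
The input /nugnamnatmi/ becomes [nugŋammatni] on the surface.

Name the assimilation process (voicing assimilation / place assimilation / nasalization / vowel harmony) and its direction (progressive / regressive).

place assimilation, progressive

/n/→[ŋ] /n/→[m] /m/→[n].
Each target copies a feature from the preceding segment, so the direction is progressive.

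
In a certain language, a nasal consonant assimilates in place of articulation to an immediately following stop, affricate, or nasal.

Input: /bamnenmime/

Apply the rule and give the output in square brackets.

/m/ before /n/ (alveolar) → [n]
/n/ before /m/ (labial) → [m]

[bannemmime]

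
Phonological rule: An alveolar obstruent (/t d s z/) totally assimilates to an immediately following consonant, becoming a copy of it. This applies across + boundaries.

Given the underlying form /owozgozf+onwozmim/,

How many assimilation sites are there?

/z/ before /g/ → [g] (total assimilation)
/z/ before /f/ → [f] (total assimilation)
/z/ before /m/ → [m] (total assimilation)
3 segments change.

3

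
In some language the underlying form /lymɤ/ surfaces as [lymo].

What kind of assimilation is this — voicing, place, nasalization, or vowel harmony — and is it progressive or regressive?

/ɤ/→[o].
Vowels agree with the first vowel, so the harmony is progressive.

vowel harmony, progressive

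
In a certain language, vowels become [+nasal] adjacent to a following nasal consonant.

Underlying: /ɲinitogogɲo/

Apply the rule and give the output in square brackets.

/i/ before nasal /n/ → [ĩ]

[ɲĩnitogogɲo]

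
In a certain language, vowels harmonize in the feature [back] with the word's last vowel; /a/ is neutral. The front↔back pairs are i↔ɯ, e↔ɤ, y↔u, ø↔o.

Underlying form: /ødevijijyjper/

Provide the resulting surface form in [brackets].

[ødevijijyjper]

no segment meets the rule's conditions; no change.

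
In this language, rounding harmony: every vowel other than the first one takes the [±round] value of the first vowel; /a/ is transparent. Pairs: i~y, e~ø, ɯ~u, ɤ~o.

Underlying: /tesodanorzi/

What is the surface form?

[tesɤdanɤrzi]

/o/ harmonizes with /e/ ([-round]) → [ɤ]
/o/ harmonizes with /e/ ([-round]) → [ɤ]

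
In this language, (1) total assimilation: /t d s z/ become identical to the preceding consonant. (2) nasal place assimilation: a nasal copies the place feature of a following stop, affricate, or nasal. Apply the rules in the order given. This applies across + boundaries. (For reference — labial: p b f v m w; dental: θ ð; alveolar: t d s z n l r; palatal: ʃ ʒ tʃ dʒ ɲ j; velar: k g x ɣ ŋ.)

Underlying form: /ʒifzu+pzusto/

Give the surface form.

Rule 1: /z/ after /f/ → [f] (total assimilation)
Rule 1: /z/ after /p/ → [p] (total assimilation)
Rule 1: /t/ after /s/ → [s] (total assimilation)
After rule 1: ʒiffu+ppusso
Rule 2: no segment meets the rule's conditions; no change.

[ʒiffu+ppusso]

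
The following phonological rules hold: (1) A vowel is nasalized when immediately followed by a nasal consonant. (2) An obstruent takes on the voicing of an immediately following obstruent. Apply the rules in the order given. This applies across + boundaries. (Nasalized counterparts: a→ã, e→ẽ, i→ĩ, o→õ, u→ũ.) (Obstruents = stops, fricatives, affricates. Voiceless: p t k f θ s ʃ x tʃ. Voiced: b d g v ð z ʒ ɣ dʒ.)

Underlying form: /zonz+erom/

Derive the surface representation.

[zõnz+erõm]

Rule 1: /o/ before nasal /n/ → [õ]
Rule 1: /o/ before nasal /m/ → [õ]
After rule 1: zõnz+erõm
Rule 2: no segment meets the rule's conditions; no change.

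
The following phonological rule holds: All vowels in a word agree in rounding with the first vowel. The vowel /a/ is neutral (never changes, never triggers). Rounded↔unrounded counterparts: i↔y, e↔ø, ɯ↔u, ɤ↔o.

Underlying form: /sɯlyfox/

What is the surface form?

[sɯlifɤx]

/y/ harmonizes with /ɯ/ ([-round]) → [i]
/o/ harmonizes with /ɯ/ ([-round]) → [ɤ]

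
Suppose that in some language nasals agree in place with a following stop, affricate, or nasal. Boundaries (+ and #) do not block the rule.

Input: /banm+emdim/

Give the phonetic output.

/n/ before /m/ (labial) → [m]
/m/ before /d/ (alveolar) → [n]

[bamm+endim]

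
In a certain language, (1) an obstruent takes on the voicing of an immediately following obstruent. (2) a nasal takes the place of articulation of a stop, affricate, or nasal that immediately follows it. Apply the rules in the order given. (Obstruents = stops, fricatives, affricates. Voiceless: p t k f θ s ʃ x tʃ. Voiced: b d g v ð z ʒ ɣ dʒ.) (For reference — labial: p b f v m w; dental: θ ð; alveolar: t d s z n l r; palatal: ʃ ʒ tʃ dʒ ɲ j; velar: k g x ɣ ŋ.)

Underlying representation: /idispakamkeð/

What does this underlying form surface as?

[idispakaŋkeð]

Rule 1: no segment meets the rule's conditions; no change.
After rule 1: idispakamkeð
Rule 2: /m/ before /k/ (velar) → [ŋ]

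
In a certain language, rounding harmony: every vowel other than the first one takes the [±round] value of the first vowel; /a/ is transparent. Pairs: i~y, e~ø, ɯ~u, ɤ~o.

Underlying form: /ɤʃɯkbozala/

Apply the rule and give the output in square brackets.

/o/ harmonizes with /ɤ/ ([-round]) → [ɤ]

[ɤʃɯkbɤzala]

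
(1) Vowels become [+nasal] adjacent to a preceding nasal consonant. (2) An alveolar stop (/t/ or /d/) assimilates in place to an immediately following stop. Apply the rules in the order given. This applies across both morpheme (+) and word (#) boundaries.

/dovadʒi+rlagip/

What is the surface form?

[dovadʒi+rlagip]

Rule 1: no segment meets the rule's conditions; no change.
After rule 1: dovadʒi+rlagip
Rule 2: no segment meets the rule's conditions; no change.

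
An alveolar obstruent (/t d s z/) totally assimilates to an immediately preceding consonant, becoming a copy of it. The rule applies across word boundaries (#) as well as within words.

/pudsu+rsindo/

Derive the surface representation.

/s/ after /d/ → [d] (total assimilation)
/s/ after /r/ → [r] (total assimilation)
/d/ after /n/ → [n] (total assimilation)

[puddu+rrinno]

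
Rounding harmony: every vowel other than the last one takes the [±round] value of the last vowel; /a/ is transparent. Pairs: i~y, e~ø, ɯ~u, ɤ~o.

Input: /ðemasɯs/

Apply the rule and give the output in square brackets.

no segment meets the rule's conditions; no change.

[ðemasɯs]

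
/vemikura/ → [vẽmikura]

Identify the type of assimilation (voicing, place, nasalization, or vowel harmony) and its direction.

/e/→[ẽ].
Each target copies a feature from the following segment, so the direction is regressive.

nasalization, regressive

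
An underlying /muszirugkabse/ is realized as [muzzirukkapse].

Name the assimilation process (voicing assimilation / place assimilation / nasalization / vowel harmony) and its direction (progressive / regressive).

voicing assimilation, regressive

/s/→[z] /g/→[k] /b/→[p].
Each target copies a feature from the following segment, so the direction is regressive.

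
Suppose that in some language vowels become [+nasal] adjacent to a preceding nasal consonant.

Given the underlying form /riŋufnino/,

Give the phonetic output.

/u/ after nasal /ŋ/ → [ũ]
/i/ after nasal /n/ → [ĩ]
/o/ after nasal /n/ → [õ]

[riŋũfnĩnõ]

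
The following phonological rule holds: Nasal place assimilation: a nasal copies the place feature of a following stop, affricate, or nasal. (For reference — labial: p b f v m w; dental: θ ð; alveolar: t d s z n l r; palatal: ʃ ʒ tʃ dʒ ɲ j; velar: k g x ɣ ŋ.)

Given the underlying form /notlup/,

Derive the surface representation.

no segment meets the rule's conditions; no change.

[notlup]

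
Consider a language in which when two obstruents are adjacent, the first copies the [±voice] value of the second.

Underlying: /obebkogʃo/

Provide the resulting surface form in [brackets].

[obepkokʃo]

/b/ before /k/ (voiceless) → [p]
/g/ before /ʃ/ (voiceless) → [k]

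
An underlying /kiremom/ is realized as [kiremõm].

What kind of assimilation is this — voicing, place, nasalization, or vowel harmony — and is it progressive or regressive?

nasalization, progressive

/o/→[õ].
Each target copies a feature from the preceding segment, so the direction is progressive.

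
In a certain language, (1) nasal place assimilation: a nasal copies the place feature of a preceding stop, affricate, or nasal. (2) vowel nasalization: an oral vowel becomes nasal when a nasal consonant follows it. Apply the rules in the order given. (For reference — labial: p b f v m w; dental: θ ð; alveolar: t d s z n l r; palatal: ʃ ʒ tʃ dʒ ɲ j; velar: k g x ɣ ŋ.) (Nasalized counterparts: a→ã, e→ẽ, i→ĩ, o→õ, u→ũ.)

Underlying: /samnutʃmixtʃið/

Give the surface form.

Rule 1: /n/ after /m/ (labial) → [m]
Rule 1: /m/ after /tʃ/ (palatal) → [ɲ]
After rule 1: sammutʃɲixtʃið
Rule 2: /a/ before nasal /m/ → [ã]

[sãmmutʃɲixtʃið]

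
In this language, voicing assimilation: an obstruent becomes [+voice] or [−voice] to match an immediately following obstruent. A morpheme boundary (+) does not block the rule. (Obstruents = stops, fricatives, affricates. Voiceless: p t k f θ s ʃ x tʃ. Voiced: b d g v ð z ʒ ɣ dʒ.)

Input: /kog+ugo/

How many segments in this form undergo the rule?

0

No segment meets the rule's conditions.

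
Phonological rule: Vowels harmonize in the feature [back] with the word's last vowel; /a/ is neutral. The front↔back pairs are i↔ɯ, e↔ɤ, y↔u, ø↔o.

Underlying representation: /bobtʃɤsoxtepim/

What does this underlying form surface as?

/o/ harmonizes with /i/ ([-back]) → [ø]
/ɤ/ harmonizes with /i/ ([-back]) → [e]
/o/ harmonizes with /i/ ([-back]) → [ø]

[bøbtʃesøxtepim]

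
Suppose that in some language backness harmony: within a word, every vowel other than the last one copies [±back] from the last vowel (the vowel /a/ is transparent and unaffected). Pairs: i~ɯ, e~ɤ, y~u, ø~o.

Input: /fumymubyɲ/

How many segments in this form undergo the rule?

/u/ harmonizes with /y/ ([-back]) → [y]
/u/ harmonizes with /y/ ([-back]) → [y]
2 segments change.

2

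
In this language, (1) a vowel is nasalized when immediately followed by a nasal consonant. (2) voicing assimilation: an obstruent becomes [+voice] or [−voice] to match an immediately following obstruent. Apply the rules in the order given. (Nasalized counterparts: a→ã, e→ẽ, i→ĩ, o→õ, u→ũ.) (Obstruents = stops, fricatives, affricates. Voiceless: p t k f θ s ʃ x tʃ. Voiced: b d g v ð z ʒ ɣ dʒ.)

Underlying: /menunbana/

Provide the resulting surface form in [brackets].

Rule 1: /e/ before nasal /n/ → [ẽ]
Rule 1: /u/ before nasal /n/ → [ũ]
Rule 1: /a/ before nasal /n/ → [ã]
After rule 1: mẽnũnbãna
Rule 2: no segment meets the rule's conditions; no change.

[mẽnũnbãna]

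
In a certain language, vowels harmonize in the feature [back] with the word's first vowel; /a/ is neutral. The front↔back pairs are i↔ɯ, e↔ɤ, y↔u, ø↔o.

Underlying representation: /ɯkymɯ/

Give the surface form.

/y/ harmonizes with /ɯ/ ([+back]) → [u]

[ɯkumɯ]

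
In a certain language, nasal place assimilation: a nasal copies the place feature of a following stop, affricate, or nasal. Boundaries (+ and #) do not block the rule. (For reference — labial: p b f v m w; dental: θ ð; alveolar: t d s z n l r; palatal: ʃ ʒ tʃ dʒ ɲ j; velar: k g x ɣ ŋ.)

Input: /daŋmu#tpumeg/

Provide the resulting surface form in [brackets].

/ŋ/ before /m/ (labial) → [m]

[dammu#tpumeg]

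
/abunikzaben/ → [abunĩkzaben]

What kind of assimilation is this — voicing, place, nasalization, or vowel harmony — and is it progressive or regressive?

/i/→[ĩ].
Each target copies a feature from the preceding segment, so the direction is progressive.

nasalization, progressive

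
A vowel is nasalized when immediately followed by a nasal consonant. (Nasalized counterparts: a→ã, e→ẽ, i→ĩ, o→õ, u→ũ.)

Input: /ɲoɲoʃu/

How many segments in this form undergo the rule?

/o/ before nasal /ɲ/ → [õ]
1 segment changes.

1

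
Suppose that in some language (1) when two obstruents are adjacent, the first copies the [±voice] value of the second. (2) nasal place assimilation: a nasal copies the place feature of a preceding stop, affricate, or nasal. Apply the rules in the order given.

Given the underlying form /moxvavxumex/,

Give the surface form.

[moɣvafxumex]

Rule 1: /x/ before /v/ (voiced) → [ɣ]
Rule 1: /v/ before /x/ (voiceless) → [f]
After rule 1: moɣvafxumex
Rule 2: no segment meets the rule's conditions; no change.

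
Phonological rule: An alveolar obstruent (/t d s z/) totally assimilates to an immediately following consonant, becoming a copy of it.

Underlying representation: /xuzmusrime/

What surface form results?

[xummurrime]

/z/ before /m/ → [m] (total assimilation)
/s/ before /r/ → [r] (total assimilation)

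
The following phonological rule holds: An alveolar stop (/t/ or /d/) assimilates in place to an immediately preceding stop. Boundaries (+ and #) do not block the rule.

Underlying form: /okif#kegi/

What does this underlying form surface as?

[okif#kegi]

no segment meets the rule's conditions; no change.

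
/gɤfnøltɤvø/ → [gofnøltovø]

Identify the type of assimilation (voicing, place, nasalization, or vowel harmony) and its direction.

/ɤ/→[o] /ɤ/→[o].
Vowels agree with the last vowel, so the harmony is regressive.

vowel harmony, regressive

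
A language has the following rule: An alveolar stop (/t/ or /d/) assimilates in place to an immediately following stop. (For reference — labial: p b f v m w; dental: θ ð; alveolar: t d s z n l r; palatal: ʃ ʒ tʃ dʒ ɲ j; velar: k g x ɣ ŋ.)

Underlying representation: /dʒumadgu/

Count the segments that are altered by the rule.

/d/ before /g/ (velar) → [g]
1 segment changes.

1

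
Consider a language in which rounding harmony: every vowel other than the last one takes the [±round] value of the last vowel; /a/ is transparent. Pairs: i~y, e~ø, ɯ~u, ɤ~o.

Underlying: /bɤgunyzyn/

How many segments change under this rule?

/ɤ/ harmonizes with /y/ ([+round]) → [o]
1 segment changes.

1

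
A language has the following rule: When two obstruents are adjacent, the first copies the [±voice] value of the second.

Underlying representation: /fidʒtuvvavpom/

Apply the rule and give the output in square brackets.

[fitʃtuvvafpom]

/dʒ/ before /t/ (voiceless) → [tʃ]
/v/ before /p/ (voiceless) → [f]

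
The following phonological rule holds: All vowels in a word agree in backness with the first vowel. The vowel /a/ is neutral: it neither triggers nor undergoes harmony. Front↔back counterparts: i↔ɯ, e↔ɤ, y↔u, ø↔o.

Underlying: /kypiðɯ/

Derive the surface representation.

[kypiði]

/ɯ/ harmonizes with /y/ ([-back]) → [i]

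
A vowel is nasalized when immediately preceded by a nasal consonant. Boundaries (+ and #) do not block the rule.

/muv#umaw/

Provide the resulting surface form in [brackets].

/u/ after nasal /m/ → [ũ]
/a/ after nasal /m/ → [ã]

[mũv#umãw]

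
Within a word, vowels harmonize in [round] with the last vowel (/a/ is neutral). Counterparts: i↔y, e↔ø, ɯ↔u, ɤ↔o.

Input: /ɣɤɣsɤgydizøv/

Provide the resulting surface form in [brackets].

/ɤ/ harmonizes with /ø/ ([+round]) → [o]
/ɤ/ harmonizes with /ø/ ([+round]) → [o]
/i/ harmonizes with /ø/ ([+round]) → [y]

[ɣoɣsogydyzøv]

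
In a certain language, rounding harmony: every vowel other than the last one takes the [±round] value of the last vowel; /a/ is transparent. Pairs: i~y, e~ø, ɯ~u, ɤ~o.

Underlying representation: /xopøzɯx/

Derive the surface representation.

/o/ harmonizes with /ɯ/ ([-round]) → [ɤ]
/ø/ harmonizes with /ɯ/ ([-round]) → [e]

[xɤpezɯx]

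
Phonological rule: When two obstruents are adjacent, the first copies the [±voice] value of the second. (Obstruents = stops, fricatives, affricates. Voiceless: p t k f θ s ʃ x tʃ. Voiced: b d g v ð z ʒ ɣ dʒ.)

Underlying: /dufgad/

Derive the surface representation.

[duvgad]

/f/ before /g/ (voiced) → [v]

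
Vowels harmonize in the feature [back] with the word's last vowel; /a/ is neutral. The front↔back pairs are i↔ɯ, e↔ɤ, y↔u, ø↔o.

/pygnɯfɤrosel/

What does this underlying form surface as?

[pygniferøsel]

/ɯ/ harmonizes with /e/ ([-back]) → [i]
/ɤ/ harmonizes with /e/ ([-back]) → [e]
/o/ harmonizes with /e/ ([-back]) → [ø]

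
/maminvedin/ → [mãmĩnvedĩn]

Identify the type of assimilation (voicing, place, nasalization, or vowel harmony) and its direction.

nasalization, regressive

/a/→[ã] /i/→[ĩ] /i/→[ĩ].
Each target copies a feature from the following segment, so the direction is regressive.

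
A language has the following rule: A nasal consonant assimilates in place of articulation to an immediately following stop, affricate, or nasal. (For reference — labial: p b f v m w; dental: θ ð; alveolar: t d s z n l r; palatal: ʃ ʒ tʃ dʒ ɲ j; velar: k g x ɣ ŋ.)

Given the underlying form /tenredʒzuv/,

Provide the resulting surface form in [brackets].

[tenredʒzuv]

no segment meets the rule's conditions; no change.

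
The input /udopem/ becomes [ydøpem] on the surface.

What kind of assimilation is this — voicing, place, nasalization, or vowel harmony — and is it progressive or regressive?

vowel harmony, regressive

/u/→[y] /o/→[ø].
Vowels agree with the last vowel, so the harmony is regressive.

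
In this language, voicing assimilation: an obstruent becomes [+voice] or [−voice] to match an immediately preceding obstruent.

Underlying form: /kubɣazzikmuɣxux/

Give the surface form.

[kubɣazzikmuɣɣux]

/x/ after /ɣ/ (voiced) → [ɣ]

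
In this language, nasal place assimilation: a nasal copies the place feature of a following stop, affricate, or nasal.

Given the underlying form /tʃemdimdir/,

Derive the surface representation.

/m/ before /d/ (alveolar) → [n]
/m/ before /d/ (alveolar) → [n]

[tʃendindir]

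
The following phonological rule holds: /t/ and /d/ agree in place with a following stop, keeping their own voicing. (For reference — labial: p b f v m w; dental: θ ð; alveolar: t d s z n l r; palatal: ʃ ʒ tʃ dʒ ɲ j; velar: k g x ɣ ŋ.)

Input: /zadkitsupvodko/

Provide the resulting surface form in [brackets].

[zagkitsupvogko]

/d/ before /k/ (velar) → [g]
/d/ before /k/ (velar) → [g]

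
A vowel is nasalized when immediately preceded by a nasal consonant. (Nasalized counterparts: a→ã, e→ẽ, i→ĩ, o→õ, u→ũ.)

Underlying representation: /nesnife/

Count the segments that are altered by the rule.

/e/ after nasal /n/ → [ẽ]
/i/ after nasal /n/ → [ĩ]
2 segments change.

2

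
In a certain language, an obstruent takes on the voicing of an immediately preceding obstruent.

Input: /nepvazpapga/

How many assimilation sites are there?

3

/v/ after /p/ (voiceless) → [f]
/p/ after /z/ (voiced) → [b]
/g/ after /p/ (voiceless) → [k]
3 segments change.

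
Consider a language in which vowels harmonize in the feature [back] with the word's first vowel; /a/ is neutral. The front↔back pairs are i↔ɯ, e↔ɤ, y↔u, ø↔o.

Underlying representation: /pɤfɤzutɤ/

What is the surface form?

[pɤfɤzutɤ]

no segment meets the rule's conditions; no change.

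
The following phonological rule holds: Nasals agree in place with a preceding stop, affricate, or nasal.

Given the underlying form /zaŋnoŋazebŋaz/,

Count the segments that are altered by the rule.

/n/ after /ŋ/ (velar) → [ŋ]
/ŋ/ after /b/ (labial) → [m]
2 segments change.

2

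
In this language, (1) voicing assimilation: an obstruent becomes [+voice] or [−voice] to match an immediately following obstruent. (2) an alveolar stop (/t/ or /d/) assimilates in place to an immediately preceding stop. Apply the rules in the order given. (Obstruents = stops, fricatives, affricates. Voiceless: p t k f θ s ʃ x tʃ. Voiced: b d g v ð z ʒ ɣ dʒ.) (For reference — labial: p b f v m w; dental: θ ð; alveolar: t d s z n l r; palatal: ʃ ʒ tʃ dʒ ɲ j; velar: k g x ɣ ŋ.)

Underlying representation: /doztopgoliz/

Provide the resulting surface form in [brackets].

Rule 1: /z/ before /t/ (voiceless) → [s]
Rule 1: /p/ before /g/ (voiced) → [b]
After rule 1: dostobgoliz
Rule 2: no segment meets the rule's conditions; no change.

[dostobgoliz]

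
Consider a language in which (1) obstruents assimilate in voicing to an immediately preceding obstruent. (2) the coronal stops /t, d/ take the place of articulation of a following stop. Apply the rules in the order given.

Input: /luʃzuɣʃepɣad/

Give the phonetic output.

[luʃsuɣʒepxad]

Rule 1: /z/ after /ʃ/ (voiceless) → [s]
Rule 1: /ʃ/ after /ɣ/ (voiced) → [ʒ]
Rule 1: /ɣ/ after /p/ (voiceless) → [x]
After rule 1: luʃsuɣʒepxad
Rule 2: no segment meets the rule's conditions; no change.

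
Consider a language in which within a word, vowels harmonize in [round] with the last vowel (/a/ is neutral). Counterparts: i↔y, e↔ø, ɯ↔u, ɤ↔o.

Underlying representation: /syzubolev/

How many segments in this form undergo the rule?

3

/y/ harmonizes with /e/ ([-round]) → [i]
/u/ harmonizes with /e/ ([-round]) → [ɯ]
/o/ harmonizes with /e/ ([-round]) → [ɤ]
3 segments change.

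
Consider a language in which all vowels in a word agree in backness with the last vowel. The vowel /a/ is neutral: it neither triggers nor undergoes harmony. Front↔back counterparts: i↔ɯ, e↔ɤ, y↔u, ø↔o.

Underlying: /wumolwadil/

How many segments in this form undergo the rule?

2

/u/ harmonizes with /i/ ([-back]) → [y]
/o/ harmonizes with /i/ ([-back]) → [ø]
2 segments change.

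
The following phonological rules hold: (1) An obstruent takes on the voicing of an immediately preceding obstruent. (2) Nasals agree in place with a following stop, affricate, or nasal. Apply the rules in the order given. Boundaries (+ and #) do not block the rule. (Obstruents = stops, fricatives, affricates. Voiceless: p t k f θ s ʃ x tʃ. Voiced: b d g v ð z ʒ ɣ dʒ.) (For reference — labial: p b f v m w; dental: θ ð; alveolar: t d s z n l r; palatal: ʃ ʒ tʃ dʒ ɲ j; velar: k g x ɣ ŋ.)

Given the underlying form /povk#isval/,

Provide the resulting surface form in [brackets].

Rule 1: /k/ after /v/ (voiced) → [g]
Rule 1: /v/ after /s/ (voiceless) → [f]
After rule 1: povg#isfal
Rule 2: no segment meets the rule's conditions; no change.

[povg#isfal]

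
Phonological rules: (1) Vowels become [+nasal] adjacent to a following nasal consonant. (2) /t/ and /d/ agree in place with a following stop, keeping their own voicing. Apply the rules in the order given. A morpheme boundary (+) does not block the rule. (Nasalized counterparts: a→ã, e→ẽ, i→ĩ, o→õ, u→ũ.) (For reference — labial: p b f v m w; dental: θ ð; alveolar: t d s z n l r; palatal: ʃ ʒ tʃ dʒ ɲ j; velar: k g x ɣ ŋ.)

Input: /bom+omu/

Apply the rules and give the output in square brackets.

Rule 1: /o/ before nasal /m/ → [õ]
Rule 1: /o/ before nasal /m/ → [õ]
After rule 1: bõm+õmu
Rule 2: no segment meets the rule's conditions; no change.

[bõm+õmu]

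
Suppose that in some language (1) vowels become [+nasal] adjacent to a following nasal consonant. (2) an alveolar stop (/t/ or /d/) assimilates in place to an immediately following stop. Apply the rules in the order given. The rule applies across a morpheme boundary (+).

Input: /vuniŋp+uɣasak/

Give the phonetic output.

[vũnĩŋp+uɣasak]

Rule 1: /u/ before nasal /n/ → [ũ]
Rule 1: /i/ before nasal /ŋ/ → [ĩ]
After rule 1: vũnĩŋp+uɣasak
Rule 2: no segment meets the rule's conditions; no change.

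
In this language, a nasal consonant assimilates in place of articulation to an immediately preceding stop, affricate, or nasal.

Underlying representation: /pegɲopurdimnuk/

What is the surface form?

/ɲ/ after /g/ (velar) → [ŋ]
/n/ after /m/ (labial) → [m]

[pegŋopurdimmuk]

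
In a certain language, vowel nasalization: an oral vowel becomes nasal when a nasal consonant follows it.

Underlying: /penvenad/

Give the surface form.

[pẽnvẽnad]

/e/ before nasal /n/ → [ẽ]
/e/ before nasal /n/ → [ẽ]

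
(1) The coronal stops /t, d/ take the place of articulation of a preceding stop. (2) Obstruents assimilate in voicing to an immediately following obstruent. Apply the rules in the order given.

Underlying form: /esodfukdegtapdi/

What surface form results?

Rule 1: /d/ after /k/ (velar) → [g]
Rule 1: /t/ after /g/ (velar) → [k]
Rule 1: /d/ after /p/ (labial) → [b]
After rule 1: esodfukgegkapbi
Rule 2: /d/ before /f/ (voiceless) → [t]
Rule 2: /k/ before /g/ (voiced) → [g]
Rule 2: /g/ before /k/ (voiceless) → [k]
Rule 2: /p/ before /b/ (voiced) → [b]

[esotfuggekkabbi]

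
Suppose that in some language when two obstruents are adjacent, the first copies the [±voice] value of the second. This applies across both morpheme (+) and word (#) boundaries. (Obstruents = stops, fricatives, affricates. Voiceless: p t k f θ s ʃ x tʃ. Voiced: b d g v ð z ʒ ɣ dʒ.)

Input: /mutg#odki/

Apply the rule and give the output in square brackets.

/t/ before /g/ (voiced) → [d]
/d/ before /k/ (voiceless) → [t]

[mudg#otki]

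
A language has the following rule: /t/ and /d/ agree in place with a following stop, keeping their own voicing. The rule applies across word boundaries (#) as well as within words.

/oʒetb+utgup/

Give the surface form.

[oʒepb+ukgup]

/t/ before /b/ (labial) → [p]
/t/ before /g/ (velar) → [k]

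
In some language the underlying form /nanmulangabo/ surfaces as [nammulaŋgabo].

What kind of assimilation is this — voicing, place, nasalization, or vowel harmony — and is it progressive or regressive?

/n/→[m] /n/→[ŋ].
Each target copies a feature from the following segment, so the direction is regressive.

place assimilation, regressive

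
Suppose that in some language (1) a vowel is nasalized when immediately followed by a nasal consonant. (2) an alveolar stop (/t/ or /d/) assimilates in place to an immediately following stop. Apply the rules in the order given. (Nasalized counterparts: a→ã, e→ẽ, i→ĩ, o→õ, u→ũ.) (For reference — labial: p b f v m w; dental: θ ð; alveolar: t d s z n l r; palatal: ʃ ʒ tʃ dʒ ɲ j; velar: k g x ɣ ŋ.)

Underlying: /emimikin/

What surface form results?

[ẽmĩmikĩn]

Rule 1: /e/ before nasal /m/ → [ẽ]
Rule 1: /i/ before nasal /m/ → [ĩ]
Rule 1: /i/ before nasal /n/ → [ĩ]
After rule 1: ẽmĩmikĩn
Rule 2: no segment meets the rule's conditions; no change.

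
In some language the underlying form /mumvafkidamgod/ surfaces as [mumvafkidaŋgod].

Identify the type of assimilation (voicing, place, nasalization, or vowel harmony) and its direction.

/m/→[ŋ].
Each target copies a feature from the following segment, so the direction is regressive.

place assimilation, regressive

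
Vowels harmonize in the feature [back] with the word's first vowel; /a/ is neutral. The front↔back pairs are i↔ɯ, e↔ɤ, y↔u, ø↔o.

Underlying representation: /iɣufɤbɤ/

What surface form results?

/u/ harmonizes with /i/ ([-back]) → [y]
/ɤ/ harmonizes with /i/ ([-back]) → [e]
/ɤ/ harmonizes with /i/ ([-back]) → [e]

[iɣyfebe]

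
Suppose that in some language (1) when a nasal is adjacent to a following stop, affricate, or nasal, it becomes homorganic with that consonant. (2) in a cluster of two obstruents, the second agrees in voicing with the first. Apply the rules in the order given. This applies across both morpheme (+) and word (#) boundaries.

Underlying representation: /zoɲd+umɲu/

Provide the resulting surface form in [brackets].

[zond+uɲɲu]

Rule 1: /ɲ/ before /d/ (alveolar) → [n]
Rule 1: /m/ before /ɲ/ (palatal) → [ɲ]
After rule 1: zond+uɲɲu
Rule 2: no segment meets the rule's conditions; no change.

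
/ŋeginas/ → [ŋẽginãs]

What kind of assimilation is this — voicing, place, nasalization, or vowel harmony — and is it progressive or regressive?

/e/→[ẽ] /a/→[ã].
Each target copies a feature from the preceding segment, so the direction is progressive.

nasalization, progressive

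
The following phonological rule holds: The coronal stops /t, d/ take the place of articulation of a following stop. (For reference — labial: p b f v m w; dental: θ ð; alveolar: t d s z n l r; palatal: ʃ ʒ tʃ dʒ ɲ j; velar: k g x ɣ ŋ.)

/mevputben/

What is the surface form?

[mevpupben]

/t/ before /b/ (labial) → [p]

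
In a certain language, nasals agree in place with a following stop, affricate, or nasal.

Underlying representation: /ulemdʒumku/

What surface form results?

[uleɲdʒuŋku]

/m/ before /dʒ/ (palatal) → [ɲ]
/m/ before /k/ (velar) → [ŋ]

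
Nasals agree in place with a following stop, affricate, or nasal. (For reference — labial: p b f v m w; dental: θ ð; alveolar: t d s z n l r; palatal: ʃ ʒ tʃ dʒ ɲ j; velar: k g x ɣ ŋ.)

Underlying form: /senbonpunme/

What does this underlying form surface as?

/n/ before /b/ (labial) → [m]
/n/ before /p/ (labial) → [m]
/n/ before /m/ (labial) → [m]

[sembompumme]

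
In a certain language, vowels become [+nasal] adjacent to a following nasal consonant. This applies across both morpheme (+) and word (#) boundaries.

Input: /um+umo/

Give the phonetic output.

/u/ before nasal /m/ → [ũ]
/u/ before nasal /m/ → [ũ]

[ũm+ũmo]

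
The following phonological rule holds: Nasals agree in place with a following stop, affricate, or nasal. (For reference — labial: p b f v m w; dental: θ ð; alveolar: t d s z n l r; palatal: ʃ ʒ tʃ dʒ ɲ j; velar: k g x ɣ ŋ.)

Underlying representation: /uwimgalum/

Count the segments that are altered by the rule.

1

/m/ before /g/ (velar) → [ŋ]
1 segment changes.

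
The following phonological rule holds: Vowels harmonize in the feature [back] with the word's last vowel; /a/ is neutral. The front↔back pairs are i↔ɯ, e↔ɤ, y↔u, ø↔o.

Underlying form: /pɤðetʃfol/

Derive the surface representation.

/e/ harmonizes with /o/ ([+back]) → [ɤ]

[pɤðɤtʃfol]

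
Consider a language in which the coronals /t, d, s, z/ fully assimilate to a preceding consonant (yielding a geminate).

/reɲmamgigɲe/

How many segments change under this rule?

No segment meets the rule's conditions.

0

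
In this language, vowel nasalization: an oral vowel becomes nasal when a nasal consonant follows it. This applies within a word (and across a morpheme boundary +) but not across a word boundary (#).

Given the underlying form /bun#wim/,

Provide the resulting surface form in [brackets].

/u/ before nasal /n/ → [ũ]
/i/ before nasal /m/ → [ĩ]

[bũn#wĩm]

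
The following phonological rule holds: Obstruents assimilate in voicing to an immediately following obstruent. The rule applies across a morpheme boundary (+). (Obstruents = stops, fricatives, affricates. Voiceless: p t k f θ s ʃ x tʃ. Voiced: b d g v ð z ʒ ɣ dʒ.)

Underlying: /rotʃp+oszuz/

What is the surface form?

[rotʃp+ozzuz]

/s/ before /z/ (voiced) → [z]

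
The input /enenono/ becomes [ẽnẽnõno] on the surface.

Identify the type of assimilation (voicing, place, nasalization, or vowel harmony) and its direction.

/e/→[ẽ] /e/→[ẽ] /o/→[õ].
Each target copies a feature from the following segment, so the direction is regressive.

nasalization, regressive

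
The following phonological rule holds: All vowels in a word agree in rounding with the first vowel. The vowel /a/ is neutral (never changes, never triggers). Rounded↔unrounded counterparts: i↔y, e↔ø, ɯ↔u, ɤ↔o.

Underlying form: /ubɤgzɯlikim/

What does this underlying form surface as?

/ɤ/ harmonizes with /u/ ([+round]) → [o]
/ɯ/ harmonizes with /u/ ([+round]) → [u]
/i/ harmonizes with /u/ ([+round]) → [y]
/i/ harmonizes with /u/ ([+round]) → [y]

[ubogzulykym]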